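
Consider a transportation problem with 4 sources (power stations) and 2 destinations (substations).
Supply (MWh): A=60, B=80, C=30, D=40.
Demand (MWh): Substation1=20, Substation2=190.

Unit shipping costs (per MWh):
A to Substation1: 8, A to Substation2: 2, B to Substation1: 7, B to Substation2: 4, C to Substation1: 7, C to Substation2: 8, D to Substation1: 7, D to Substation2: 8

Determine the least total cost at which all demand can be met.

980

Optimal allocation:
  A→Substation2: 60 MWh
  B→Substation2: 80 MWh
  C→Substation1: 20 MWh
  C→Substation2: 10 MWh
  D→Substation2: 40 MWh
Total cost = 980.
(Supply check: A ships 60; B ships 80; C ships 30; D ships 40.)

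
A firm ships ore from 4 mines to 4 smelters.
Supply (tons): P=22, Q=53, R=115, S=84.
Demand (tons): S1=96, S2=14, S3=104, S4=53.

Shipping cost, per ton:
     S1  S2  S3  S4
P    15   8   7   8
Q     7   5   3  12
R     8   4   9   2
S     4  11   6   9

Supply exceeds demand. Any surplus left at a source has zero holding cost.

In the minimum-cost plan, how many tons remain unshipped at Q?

An optimal plan:
  P to S3: 22 × 7 = 154
  Q to S3: 53 × 3 = 159
  R to S1: 12 × 8 = 96
  R to S2: 14 × 4 = 56
  R to S3: 29 × 9 = 261
  R to S4: 53 × 2 = 106
  S to S1: 84 × 4 = 336
Total cost = 1168.
Q ships 53 of its 53, leaving 0.

0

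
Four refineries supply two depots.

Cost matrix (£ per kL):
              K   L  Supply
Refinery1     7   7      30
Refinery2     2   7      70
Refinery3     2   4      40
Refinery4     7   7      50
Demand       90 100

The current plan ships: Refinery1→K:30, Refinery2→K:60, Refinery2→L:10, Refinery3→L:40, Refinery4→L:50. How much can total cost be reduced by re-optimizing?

90

Current plan cost = 30·7 + 60·2 + 10·7 + 40·4 + 50·7 = £910.
Optimal plan:
  Refinery1→L: 30 × £7 = £210
  Refinery2→K: 70 × £2 = £140
  Refinery3→K: 20 × £2 = £40
  Refinery3→L: 20 × £4 = £80
  Refinery4→L: 50 × £7 = £350
Optimal cost = £820.
Saving = 910 − 820 = £90.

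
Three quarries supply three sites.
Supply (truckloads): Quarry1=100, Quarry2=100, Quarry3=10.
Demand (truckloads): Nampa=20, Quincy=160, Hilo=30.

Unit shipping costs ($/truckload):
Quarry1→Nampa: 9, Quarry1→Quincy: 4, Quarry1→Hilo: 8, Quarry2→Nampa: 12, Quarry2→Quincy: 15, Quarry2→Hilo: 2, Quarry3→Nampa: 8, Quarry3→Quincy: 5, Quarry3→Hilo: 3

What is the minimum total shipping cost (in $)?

1500

An optimal shipping plan:
  Quarry1 to Quincy: 100 × $4 = $400
  Quarry2 to Nampa: 20 × $12 = $240
  Quarry2 to Quincy: 50 × $15 = $750
  Quarry2 to Hilo: 30 × $2 = $60
  Quarry3 to Quincy: 10 × $5 = $50
Total = 400 + 240 + 750 + 60 + 50 = $1500.
(Supply check: Quarry1 ships 100; Quarry2 ships 100; Quarry3 ships 10.)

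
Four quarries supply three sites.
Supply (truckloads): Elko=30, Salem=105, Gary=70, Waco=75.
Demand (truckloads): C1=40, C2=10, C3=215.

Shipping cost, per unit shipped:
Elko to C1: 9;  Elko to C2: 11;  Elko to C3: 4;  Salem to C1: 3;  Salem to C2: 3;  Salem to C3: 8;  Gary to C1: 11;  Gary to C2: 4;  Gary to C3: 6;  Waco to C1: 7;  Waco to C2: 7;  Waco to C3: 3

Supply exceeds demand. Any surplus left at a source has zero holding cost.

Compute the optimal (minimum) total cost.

Optimal allocation:
  Elko->C3: 30 truckloads
  Salem->C1: 40 truckloads
  Salem->C2: 10 truckloads
  Salem->C3: 40 truckloads
  Gary->C3: 70 truckloads
  Waco->C3: 75 truckloads
Total cost = 1235.
(Supply check: Elko ships 30; Salem ships 90; Gary ships 70; Waco ships 75.)

1235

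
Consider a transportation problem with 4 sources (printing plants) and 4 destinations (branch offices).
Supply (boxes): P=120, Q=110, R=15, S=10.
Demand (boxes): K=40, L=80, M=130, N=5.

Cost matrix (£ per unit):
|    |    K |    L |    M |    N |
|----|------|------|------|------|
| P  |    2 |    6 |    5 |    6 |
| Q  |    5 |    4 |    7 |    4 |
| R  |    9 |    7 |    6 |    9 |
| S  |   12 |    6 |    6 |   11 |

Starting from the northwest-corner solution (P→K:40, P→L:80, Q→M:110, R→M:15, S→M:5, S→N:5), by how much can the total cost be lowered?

Current plan cost = 40·2 + 80·6 + 110·7 + 15·6 + 5·6 + 5·11 = £1505.
Optimal plan:
  P->K: 40 × £2 = £80
  P->M: 80 × £5 = £400
  Q->L: 80 × £4 = £320
  Q->M: 25 × £7 = £175
  Q->N: 5 × £4 = £20
  R->M: 15 × £6 = £90
  S->M: 10 × £6 = £60
Optimal cost = £1145.
Saving = 1505 − 1145 = £360.

360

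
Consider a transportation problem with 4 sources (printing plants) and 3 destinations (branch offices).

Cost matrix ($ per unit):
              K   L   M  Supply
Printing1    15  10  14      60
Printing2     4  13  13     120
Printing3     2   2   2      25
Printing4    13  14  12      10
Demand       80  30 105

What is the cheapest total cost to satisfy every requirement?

Optimal allocation:
  Printing1->L: 30 × $10 = $300
  Printing1->M: 30 × $14 = $420
  Printing2->K: 80 × $4 = $320
  Printing2->M: 40 × $13 = $520
  Printing3->M: 25 × $2 = $50
  Printing4->M: 10 × $12 = $120
Total = 300 + 420 + 320 + 520 + 50 + 120 = $1730.

1730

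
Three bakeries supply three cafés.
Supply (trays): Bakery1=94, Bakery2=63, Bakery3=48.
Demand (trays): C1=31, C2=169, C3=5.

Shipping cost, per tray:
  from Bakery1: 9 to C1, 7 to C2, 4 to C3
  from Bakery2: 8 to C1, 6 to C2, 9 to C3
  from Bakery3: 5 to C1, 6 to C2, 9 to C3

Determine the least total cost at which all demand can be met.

1278

A cheapest plan:
  Bakery1->C2: 89 × 7 = 623
  Bakery1->C3: 5 × 4 = 20
  Bakery2->C2: 63 × 6 = 378
  Bakery3->C1: 31 × 5 = 155
  Bakery3->C2: 17 × 6 = 102
Total = 623 + 20 + 378 + 155 + 102 = 1278.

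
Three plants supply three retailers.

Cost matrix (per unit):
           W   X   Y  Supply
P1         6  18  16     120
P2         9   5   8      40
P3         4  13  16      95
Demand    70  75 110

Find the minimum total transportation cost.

A cheapest plan:
  P1 to W: 10 × 6 = 60
  P1 to Y: 110 × 16 = 1760
  P2 to X: 40 × 5 = 200
  P3 to W: 60 × 4 = 240
  P3 to X: 35 × 13 = 455
Total = 60 + 1760 + 200 + 240 + 455 = 2715.

2715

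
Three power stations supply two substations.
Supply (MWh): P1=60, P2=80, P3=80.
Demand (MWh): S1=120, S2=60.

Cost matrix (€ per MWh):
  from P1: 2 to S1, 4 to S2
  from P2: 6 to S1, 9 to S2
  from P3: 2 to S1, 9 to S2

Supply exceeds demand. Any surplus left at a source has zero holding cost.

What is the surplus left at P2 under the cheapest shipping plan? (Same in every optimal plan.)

40

Minimum-cost shipments:
  P1->S2: 60 × €4 = €240
  P2->S1: 40 × €6 = €240
  P3->S1: 80 × €2 = €160
Total cost = €640.
P2 ships 40 of its 80, leaving 40.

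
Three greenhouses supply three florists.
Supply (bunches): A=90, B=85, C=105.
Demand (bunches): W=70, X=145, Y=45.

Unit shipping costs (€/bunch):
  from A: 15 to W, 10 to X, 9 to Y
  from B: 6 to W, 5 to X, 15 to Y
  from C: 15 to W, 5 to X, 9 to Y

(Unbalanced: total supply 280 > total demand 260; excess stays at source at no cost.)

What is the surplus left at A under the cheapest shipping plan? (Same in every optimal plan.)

20

An optimal plan:
  A to X: 25 bunches
  A to Y: 45 bunches
  B to W: 70 bunches
  B to X: 15 bunches
  C to X: 105 bunches
Total cost = €1675.
A ships 70 of its 90, leaving 20.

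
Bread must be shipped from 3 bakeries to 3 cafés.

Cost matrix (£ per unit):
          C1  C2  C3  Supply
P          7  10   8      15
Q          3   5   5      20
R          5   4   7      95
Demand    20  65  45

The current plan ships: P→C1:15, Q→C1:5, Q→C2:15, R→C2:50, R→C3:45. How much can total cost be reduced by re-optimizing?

Current plan cost = 15·7 + 5·3 + 15·5 + 50·4 + 45·7 = £710.
Optimal plan:
  P→C3: 15 × £8 = £120
  Q→C3: 20 × £5 = £100
  R→C1: 20 × £5 = £100
  R→C2: 65 × £4 = £260
  R→C3: 10 × £7 = £70
Optimal cost = £650.
Saving = 710 − 650 = £60.

60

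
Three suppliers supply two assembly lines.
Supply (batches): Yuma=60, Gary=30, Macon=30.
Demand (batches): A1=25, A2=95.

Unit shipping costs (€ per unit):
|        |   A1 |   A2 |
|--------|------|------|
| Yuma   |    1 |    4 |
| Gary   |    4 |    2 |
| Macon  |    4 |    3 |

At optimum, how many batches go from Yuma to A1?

Optimal shipments:
  Yuma–A1: 25 × €1 = €25
  Yuma–A2: 35 × €4 = €140
  Gary–A2: 30 × €2 = €60
  Macon–A2: 30 × €3 = €90
Total cost = €315.
So Yuma→A1 carries 25 batches.

25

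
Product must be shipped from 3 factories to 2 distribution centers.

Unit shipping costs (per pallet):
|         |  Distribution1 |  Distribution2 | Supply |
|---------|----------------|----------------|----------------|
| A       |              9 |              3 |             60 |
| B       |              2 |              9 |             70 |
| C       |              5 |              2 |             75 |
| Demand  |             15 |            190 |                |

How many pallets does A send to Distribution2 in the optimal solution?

60

The minimum-cost plan:
  A->Distribution2: 60 × 3 = 180
  B->Distribution1: 15 × 2 = 30
  B->Distribution2: 55 × 9 = 495
  C->Distribution2: 75 × 2 = 150
Total cost = 855.
So A→Distribution2 carries 60 pallets.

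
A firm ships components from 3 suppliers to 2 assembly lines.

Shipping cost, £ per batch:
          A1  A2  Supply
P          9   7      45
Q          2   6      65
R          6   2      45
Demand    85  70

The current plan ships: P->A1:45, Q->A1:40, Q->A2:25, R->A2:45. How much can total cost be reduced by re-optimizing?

150

Current plan cost = 45·9 + 40·2 + 25·6 + 45·2 = £725.
Optimal plan:
  P–A1: 20 × £9 = £180
  P–A2: 25 × £7 = £175
  Q–A1: 65 × £2 = £130
  R–A2: 45 × £2 = £90
Optimal cost = £575.
Saving = 725 − 575 = £150.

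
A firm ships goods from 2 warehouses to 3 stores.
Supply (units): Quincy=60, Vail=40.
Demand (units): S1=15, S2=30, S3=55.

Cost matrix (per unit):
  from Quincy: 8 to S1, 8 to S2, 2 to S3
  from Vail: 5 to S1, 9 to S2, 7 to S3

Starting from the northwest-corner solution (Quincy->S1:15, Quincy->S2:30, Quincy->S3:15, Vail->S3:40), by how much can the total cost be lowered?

Current plan cost = 15·8 + 30·8 + 15·2 + 40·7 = 670.
Optimal plan:
  Quincy to S2: 5 × 8 = 40
  Quincy to S3: 55 × 2 = 110
  Vail to S1: 15 × 5 = 75
  Vail to S2: 25 × 9 = 225
Optimal cost = 450.
Saving = 670 − 450 = 220.

220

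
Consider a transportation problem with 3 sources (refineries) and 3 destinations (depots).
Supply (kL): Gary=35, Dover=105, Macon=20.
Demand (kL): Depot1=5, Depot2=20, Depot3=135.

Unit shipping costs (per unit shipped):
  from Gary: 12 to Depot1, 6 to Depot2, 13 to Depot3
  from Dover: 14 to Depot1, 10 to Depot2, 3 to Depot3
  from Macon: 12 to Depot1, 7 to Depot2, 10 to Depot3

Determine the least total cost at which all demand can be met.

Optimal allocation:
  Gary–Depot1: 5 × 12 = 60
  Gary–Depot2: 20 × 6 = 120
  Gary–Depot3: 10 × 13 = 130
  Dover–Depot3: 105 × 3 = 315
  Macon–Depot3: 20 × 10 = 200
Total = 60 + 120 + 130 + 315 + 200 = 825.

825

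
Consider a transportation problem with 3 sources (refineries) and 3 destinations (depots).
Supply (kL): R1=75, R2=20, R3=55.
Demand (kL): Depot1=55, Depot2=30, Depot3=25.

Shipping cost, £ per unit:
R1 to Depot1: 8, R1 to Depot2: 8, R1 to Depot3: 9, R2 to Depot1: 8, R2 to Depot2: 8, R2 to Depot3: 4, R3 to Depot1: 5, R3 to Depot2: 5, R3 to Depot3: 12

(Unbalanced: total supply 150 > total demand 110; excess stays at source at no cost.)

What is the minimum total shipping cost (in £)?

640

A cheapest plan:
  R1 to Depot2: 30 kL
  R1 to Depot3: 5 kL
  R2 to Depot3: 20 kL
  R3 to Depot1: 55 kL
Total cost = £640.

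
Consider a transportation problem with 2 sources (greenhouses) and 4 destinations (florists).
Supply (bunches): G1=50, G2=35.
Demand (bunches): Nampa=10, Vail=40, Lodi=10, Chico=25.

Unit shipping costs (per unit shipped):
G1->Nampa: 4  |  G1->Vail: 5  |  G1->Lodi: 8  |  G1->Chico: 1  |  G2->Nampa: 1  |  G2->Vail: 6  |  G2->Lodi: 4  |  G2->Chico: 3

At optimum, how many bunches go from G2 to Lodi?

10

The minimum-cost plan:
  G1–Vail: 25 × 5 = 125
  G1–Chico: 25 × 1 = 25
  G2–Nampa: 10 × 1 = 10
  G2–Vail: 15 × 6 = 90
  G2–Lodi: 10 × 4 = 40
Total cost = 290.
So G2→Lodi carries 10 bunches.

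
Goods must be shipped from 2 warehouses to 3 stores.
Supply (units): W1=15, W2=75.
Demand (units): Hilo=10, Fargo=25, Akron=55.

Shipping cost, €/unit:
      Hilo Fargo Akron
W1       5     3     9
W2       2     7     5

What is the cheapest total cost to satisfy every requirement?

A cheapest plan:
  W1 to Fargo: 15 × €3 = €45
  W2 to Hilo: 10 × €2 = €20
  W2 to Fargo: 10 × €7 = €70
  W2 to Akron: 55 × €5 = €275
Total = 45 + 20 + 70 + 275 = €410.

410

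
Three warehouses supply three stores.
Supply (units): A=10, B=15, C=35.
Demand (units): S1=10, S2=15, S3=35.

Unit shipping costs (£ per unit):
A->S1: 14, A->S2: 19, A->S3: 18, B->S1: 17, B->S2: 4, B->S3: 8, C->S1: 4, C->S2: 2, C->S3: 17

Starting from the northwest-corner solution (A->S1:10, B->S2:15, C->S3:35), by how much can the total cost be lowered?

Current plan cost = 10·14 + 15·4 + 35·17 = £795.
Optimal plan:
  A→S3: 10 × £18 = £180
  B→S3: 15 × £8 = £120
  C→S1: 10 × £4 = £40
  C→S2: 15 × £2 = £30
  C→S3: 10 × £17 = £170
Optimal cost = £540.
Saving = 795 − 540 = £255.

255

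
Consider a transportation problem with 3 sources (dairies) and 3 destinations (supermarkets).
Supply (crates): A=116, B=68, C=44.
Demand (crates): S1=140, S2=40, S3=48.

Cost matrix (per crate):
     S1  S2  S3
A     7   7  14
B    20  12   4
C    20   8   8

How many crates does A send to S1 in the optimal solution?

Optimal shipments:
  A to S1: 116 × 7 = 812
  B to S1: 20 × 20 = 400
  B to S3: 48 × 4 = 192
  C to S1: 4 × 20 = 80
  C to S2: 40 × 8 = 320
Total cost = 1804.
So A→S1 carries 116 crates.

116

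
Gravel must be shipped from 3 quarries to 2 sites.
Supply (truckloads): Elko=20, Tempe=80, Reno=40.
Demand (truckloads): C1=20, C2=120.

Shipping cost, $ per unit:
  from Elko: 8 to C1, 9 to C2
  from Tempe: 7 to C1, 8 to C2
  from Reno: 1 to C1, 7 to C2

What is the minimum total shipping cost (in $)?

980

A cheapest plan:
  Elko to C2: 20 truckloads
  Tempe to C2: 80 truckloads
  Reno to C1: 20 truckloads
  Reno to C2: 20 truckloads
Total cost = $980.
(Supply check: Elko ships 20; Tempe ships 80; Reno ships 40.)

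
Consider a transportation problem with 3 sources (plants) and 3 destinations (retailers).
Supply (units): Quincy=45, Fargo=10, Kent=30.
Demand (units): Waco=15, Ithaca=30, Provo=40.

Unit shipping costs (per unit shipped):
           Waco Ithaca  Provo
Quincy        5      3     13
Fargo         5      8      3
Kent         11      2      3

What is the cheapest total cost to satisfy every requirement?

285

A cheapest plan:
  Quincy to Waco: 15 × 5 = 75
  Quincy to Ithaca: 30 × 3 = 90
  Fargo to Provo: 10 × 3 = 30
  Kent to Provo: 30 × 3 = 90
Total = 75 + 90 + 30 + 90 = 285.
(Supply check: Quincy ships 45; Fargo ships 10; Kent ships 30.)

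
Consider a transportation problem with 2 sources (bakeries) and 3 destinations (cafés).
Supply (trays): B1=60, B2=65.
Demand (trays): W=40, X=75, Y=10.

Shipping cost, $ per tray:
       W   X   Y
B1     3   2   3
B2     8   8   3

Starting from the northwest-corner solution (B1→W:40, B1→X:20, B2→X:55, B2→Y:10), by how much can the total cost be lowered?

40

Current plan cost = 40·3 + 20·2 + 55·8 + 10·3 = $630.
Optimal plan:
  B1 to X: 60 × $2 = $120
  B2 to W: 40 × $8 = $320
  B2 to X: 15 × $8 = $120
  B2 to Y: 10 × $3 = $30
Optimal cost = $590.
Saving = 630 − 590 = $40.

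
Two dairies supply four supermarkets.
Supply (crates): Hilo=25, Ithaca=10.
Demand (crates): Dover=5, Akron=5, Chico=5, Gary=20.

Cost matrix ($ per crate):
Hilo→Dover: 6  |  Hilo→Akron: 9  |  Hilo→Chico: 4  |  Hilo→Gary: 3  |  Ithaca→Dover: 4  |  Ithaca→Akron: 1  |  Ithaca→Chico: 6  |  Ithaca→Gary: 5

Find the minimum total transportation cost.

105

Optimal allocation:
  Hilo–Chico: 5 crates
  Hilo–Gary: 20 crates
  Ithaca–Dover: 5 crates
  Ithaca–Akron: 5 crates
Total cost = $105.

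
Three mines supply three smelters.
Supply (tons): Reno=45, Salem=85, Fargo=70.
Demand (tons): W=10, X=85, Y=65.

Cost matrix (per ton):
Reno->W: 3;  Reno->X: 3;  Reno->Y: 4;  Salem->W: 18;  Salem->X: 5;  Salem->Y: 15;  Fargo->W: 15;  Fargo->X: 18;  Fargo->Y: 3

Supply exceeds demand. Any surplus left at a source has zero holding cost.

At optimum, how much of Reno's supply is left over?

Minimum-cost shipments:
  Reno–W: 10 × 3 = 30
  Reno–X: 35 × 3 = 105
  Salem–X: 50 × 5 = 250
  Fargo–Y: 65 × 3 = 195
Total cost = 580.
Reno ships 45 of its 45, leaving 0.

0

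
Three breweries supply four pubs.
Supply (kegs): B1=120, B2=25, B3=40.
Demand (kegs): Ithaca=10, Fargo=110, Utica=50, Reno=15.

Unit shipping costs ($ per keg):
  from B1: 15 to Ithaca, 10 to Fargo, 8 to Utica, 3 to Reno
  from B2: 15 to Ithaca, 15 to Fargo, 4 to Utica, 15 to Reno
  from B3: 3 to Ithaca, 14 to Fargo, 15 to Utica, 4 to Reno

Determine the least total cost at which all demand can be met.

1550

An optimal shipping plan:
  B1–Fargo: 95 kegs
  B1–Utica: 25 kegs
  B2–Utica: 25 kegs
  B3–Ithaca: 10 kegs
  B3–Fargo: 15 kegs
  B3–Reno: 15 kegs
Total cost = $1550.
(Supply check: B1 ships 120; B2 ships 25; B3 ships 40.)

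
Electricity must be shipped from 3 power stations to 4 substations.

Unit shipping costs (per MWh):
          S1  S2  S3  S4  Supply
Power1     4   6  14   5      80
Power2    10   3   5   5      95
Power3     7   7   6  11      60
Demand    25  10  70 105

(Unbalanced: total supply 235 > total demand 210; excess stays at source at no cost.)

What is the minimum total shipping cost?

1040

Optimal allocation:
  Power1–S1: 25 MWh
  Power1–S4: 55 MWh
  Power2–S2: 10 MWh
  Power2–S3: 35 MWh
  Power2–S4: 50 MWh
  Power3–S3: 35 MWh
Total cost = 1040.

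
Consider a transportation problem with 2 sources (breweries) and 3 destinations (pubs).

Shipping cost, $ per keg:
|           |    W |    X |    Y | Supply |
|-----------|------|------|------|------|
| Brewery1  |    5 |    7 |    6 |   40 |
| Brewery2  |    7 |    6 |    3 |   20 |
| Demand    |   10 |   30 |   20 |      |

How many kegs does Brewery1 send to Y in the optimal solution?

0

The minimum-cost plan:
  Brewery1–W: 10 kegs
  Brewery1–X: 30 kegs
  Brewery2–Y: 20 kegs
Total cost = $320.
The route Brewery1→Y is not used.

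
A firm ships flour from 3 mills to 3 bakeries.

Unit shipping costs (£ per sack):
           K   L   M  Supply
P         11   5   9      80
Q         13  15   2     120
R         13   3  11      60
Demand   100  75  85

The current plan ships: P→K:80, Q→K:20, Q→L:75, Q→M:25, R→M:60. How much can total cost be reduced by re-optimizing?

Current plan cost = 80·11 + 20·13 + 75·15 + 25·2 + 60·11 = £2975.
Optimal plan:
  P to K: 65 × £11 = £715
  P to L: 15 × £5 = £75
  Q to K: 35 × £13 = £455
  Q to M: 85 × £2 = £170
  R to L: 60 × £3 = £180
Optimal cost = £1595.
Saving = 2975 − 1595 = £1380.

1380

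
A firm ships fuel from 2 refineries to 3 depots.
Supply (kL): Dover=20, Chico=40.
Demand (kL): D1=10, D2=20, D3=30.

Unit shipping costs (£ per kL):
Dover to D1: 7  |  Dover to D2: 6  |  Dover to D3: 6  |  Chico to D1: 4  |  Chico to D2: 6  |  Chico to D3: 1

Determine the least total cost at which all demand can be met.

190

Optimal allocation:
  Dover->D2: 20 × £6 = £120
  Chico->D1: 10 × £4 = £40
  Chico->D3: 30 × £1 = £30
Total = 120 + 40 + 30 = £190.
(Supply check: Dover ships 20; Chico ships 40.)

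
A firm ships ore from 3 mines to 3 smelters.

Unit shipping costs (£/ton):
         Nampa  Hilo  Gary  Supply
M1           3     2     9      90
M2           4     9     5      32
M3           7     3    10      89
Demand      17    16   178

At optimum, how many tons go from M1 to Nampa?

The minimum-cost plan:
  M1->Nampa: 17 × £3 = £51
  M1->Gary: 73 × £9 = £657
  M2->Gary: 32 × £5 = £160
  M3->Hilo: 16 × £3 = £48
  M3->Gary: 73 × £10 = £730
Total cost = £1646.
So M1→Nampa carries 17 tons.

17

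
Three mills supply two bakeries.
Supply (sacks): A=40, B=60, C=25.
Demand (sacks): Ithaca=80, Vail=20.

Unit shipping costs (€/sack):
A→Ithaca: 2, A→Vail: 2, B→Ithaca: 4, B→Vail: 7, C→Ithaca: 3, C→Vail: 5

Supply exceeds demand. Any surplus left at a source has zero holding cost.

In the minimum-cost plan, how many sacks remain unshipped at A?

0

Minimum-cost shipments:
  A to Ithaca: 20 × €2 = €40
  A to Vail: 20 × €2 = €40
  B to Ithaca: 35 × €4 = €140
  C to Ithaca: 25 × €3 = €75
Total cost = €295.
A ships 40 of its 40, leaving 0.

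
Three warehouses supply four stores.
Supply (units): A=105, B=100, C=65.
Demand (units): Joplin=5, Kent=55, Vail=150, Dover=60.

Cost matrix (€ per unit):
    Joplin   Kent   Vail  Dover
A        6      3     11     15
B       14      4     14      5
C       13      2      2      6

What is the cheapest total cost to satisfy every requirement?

1600

A cheapest plan:
  A to Joplin: 5 × €6 = €30
  A to Kent: 15 × €3 = €45
  A to Vail: 85 × €11 = €935
  B to Kent: 40 × €4 = €160
  B to Dover: 60 × €5 = €300
  C to Vail: 65 × €2 = €130
Total = 30 + 45 + 935 + 160 + 300 + 130 = €1600.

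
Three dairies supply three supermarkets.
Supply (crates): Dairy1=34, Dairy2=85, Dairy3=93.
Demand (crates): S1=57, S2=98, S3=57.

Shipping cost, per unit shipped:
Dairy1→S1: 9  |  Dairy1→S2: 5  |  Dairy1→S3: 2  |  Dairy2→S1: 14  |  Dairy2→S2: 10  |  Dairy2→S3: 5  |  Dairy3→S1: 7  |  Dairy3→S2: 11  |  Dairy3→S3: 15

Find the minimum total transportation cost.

1530

An optimal shipping plan:
  Dairy1->S2: 34 × 5 = 170
  Dairy2->S2: 28 × 10 = 280
  Dairy2->S3: 57 × 5 = 285
  Dairy3->S1: 57 × 7 = 399
  Dairy3->S2: 36 × 11 = 396
Total = 170 + 280 + 285 + 399 + 396 = 1530.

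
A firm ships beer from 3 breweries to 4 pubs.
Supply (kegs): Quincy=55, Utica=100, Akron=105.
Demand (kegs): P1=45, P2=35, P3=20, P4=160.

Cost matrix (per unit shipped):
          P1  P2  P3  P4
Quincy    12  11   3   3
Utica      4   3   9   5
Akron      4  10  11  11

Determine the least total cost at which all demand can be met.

1435

One minimum-cost allocation:
  Quincy to P4: 55 × 3 = 165
  Utica to P2: 35 × 3 = 105
  Utica to P4: 65 × 5 = 325
  Akron to P1: 45 × 4 = 180
  Akron to P3: 20 × 11 = 220
  Akron to P4: 40 × 11 = 440
Total = 165 + 105 + 325 + 180 + 220 + 440 = 1435.
(Supply check: Quincy ships 55; Utica ships 100; Akron ships 105.)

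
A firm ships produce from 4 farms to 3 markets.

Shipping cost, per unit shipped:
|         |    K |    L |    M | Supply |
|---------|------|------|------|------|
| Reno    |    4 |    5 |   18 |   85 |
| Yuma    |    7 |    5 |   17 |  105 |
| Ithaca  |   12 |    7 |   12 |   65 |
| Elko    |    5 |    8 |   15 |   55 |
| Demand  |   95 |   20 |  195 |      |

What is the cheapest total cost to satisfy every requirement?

3390

A cheapest plan:
  Reno→K: 85 crates
  Yuma→L: 20 crates
  Yuma→M: 85 crates
  Ithaca→M: 65 crates
  Elko→K: 10 crates
  Elko→M: 45 crates
Total cost = 3390.
(Supply check: Reno ships 85; Yuma ships 105; Ithaca ships 65; Elko ships 55.)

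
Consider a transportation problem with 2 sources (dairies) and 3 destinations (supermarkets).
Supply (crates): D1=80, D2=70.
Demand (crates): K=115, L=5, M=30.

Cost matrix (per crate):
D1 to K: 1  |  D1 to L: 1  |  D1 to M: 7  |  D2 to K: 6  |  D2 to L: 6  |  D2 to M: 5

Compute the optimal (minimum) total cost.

470

One minimum-cost allocation:
  D1–K: 75 × 1 = 75
  D1–L: 5 × 1 = 5
  D2–K: 40 × 6 = 240
  D2–M: 30 × 5 = 150
Total = 75 + 5 + 240 + 150 = 470.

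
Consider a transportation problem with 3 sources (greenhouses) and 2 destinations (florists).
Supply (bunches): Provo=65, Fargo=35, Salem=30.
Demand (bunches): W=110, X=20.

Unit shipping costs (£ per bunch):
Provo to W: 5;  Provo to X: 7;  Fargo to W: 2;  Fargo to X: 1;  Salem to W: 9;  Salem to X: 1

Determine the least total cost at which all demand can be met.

A cheapest plan:
  Provo to W: 65 bunches
  Fargo to W: 35 bunches
  Salem to W: 10 bunches
  Salem to X: 20 bunches
Total cost = £505.
(Supply check: Provo ships 65; Fargo ships 35; Salem ships 30.)

505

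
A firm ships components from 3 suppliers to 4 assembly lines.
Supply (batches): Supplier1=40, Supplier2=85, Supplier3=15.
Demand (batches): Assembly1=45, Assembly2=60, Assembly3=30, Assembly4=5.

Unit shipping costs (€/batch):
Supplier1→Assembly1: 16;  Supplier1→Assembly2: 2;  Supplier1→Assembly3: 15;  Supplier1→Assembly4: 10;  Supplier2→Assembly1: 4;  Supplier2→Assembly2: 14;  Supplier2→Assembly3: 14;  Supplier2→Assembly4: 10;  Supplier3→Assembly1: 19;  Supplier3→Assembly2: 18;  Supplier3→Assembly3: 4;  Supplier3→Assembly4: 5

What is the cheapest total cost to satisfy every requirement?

860

A cheapest plan:
  Supplier1 to Assembly2: 40 × €2 = €80
  Supplier2 to Assembly1: 45 × €4 = €180
  Supplier2 to Assembly2: 20 × €14 = €280
  Supplier2 to Assembly3: 15 × €14 = €210
  Supplier2 to Assembly4: 5 × €10 = €50
  Supplier3 to Assembly3: 15 × €4 = €60
Total = 80 + 180 + 280 + 210 + 50 + 60 = €860.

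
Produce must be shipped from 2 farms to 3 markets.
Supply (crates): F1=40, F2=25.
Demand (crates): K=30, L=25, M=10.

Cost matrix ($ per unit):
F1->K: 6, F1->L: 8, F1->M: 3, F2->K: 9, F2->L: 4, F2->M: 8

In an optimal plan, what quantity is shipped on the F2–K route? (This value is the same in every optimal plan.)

Optimal shipments:
  F1->K: 30 × $6 = $180
  F1->M: 10 × $3 = $30
  F2->L: 25 × $4 = $100
Total cost = $310.
The route F2→K is not used.

0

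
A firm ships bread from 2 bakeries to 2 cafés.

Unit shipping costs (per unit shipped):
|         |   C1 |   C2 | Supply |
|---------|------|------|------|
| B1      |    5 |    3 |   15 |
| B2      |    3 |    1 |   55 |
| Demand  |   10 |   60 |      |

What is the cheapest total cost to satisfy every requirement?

A cheapest plan:
  B1→C2: 15 × 3 = 45
  B2→C1: 10 × 3 = 30
  B2→C2: 45 × 1 = 45
Total = 45 + 30 + 45 = 120.

120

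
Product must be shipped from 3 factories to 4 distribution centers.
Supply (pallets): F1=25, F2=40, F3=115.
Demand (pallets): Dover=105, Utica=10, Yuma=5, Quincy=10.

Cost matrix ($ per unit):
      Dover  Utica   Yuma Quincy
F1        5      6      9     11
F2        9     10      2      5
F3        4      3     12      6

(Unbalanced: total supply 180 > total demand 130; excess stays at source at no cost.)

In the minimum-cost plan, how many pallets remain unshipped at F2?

An optimal plan:
  F2->Yuma: 5 × $2 = $10
  F2->Quincy: 10 × $5 = $50
  F3->Dover: 105 × $4 = $420
  F3->Utica: 10 × $3 = $30
Total cost = $510.
F2 ships 15 of its 40, leaving 25.

25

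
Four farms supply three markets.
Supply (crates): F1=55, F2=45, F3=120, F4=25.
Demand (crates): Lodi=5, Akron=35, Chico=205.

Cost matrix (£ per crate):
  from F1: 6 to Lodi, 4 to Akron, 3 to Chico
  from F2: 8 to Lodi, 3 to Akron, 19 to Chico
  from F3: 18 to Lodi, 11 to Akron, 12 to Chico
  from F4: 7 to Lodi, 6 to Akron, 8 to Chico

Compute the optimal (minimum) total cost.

2045

An optimal shipping plan:
  F1 to Chico: 55 × £3 = £165
  F2 to Lodi: 5 × £8 = £40
  F2 to Akron: 35 × £3 = £105
  F2 to Chico: 5 × £19 = £95
  F3 to Chico: 120 × £12 = £1440
  F4 to Chico: 25 × £8 = £200
Total = 165 + 40 + 105 + 95 + 1440 + 200 = £2045.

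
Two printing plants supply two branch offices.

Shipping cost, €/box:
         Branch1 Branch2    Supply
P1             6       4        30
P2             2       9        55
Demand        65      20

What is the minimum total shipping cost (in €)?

A cheapest plan:
  P1→Branch1: 10 boxes
  P1→Branch2: 20 boxes
  P2→Branch1: 55 boxes
Total cost = €250.

250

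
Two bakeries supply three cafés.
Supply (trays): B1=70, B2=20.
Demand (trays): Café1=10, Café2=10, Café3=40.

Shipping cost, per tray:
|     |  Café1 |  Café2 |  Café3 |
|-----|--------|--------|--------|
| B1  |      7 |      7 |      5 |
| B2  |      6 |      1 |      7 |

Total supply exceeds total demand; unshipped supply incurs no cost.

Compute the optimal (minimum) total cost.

270

An optimal shipping plan:
  B1–Café3: 40 × 5 = 200
  B2–Café1: 10 × 6 = 60
  B2–Café2: 10 × 1 = 10
Total = 200 + 60 + 10 = 270.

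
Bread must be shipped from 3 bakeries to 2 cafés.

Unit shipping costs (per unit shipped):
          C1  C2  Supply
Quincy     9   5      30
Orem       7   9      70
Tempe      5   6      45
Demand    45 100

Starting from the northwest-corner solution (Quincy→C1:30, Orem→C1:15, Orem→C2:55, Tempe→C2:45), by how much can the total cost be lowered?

180

Current plan cost = 30·9 + 15·7 + 55·9 + 45·6 = 1140.
Optimal plan:
  Quincy->C2: 30 trays
  Orem->C1: 45 trays
  Orem->C2: 25 trays
  Tempe->C2: 45 trays
Optimal cost = 960.
Saving = 1140 − 960 = 180.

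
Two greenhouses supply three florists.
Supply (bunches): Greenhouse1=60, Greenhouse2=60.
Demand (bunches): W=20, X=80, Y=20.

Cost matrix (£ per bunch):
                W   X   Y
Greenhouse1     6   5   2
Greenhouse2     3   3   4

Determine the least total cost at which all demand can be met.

420

A cheapest plan:
  Greenhouse1 to X: 40 × £5 = £200
  Greenhouse1 to Y: 20 × £2 = £40
  Greenhouse2 to W: 20 × £3 = £60
  Greenhouse2 to X: 40 × £3 = £120
Total = 200 + 40 + 60 + 120 = £420.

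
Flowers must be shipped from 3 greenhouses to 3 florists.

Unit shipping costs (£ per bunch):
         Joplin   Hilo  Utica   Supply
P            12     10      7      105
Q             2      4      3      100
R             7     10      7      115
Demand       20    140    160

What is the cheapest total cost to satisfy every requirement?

A cheapest plan:
  P->Utica: 105 × £7 = £735
  Q->Hilo: 100 × £4 = £400
  R->Joplin: 20 × £7 = £140
  R->Hilo: 40 × £10 = £400
  R->Utica: 55 × £7 = £385
Total = 735 + 400 + 140 + 400 + 385 = £2060.

2060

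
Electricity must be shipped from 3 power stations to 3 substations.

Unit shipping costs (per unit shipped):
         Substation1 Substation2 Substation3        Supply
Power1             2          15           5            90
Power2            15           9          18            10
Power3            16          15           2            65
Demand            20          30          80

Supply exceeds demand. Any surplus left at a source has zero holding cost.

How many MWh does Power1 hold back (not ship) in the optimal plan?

35

Minimum-cost shipments:
  Power1 to Substation1: 20 × 2 = 40
  Power1 to Substation2: 20 × 15 = 300
  Power1 to Substation3: 15 × 5 = 75
  Power2 to Substation2: 10 × 9 = 90
  Power3 to Substation3: 65 × 2 = 130
Total cost = 635.
Power1 ships 55 of its 90, leaving 35.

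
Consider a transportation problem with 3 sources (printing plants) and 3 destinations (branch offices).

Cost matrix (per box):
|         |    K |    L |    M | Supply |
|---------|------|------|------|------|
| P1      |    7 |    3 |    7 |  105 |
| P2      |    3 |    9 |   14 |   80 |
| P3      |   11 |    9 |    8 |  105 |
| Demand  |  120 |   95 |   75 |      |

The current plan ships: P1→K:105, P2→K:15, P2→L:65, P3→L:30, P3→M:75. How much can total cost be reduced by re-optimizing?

Current plan cost = 105·7 + 15·3 + 65·9 + 30·9 + 75·8 = 2235.
Optimal plan:
  P1–K: 10 × 7 = 70
  P1–L: 95 × 3 = 285
  P2–K: 80 × 3 = 240
  P3–K: 30 × 11 = 330
  P3–M: 75 × 8 = 600
Optimal cost = 1525.
Saving = 2235 − 1525 = 710.

710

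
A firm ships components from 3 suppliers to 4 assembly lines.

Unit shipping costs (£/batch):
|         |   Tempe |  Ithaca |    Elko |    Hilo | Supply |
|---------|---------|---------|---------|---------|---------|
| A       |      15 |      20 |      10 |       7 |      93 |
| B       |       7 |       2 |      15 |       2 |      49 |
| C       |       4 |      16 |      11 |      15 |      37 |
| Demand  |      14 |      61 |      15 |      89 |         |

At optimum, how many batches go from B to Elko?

0

The minimum-cost plan:
  A to Elko: 4 × £10 = £40
  A to Hilo: 89 × £7 = £623
  B to Ithaca: 49 × £2 = £98
  C to Tempe: 14 × £4 = £56
  C to Ithaca: 12 × £16 = £192
  C to Elko: 11 × £11 = £121
Total cost = £1130.
The route B→Elko is not used.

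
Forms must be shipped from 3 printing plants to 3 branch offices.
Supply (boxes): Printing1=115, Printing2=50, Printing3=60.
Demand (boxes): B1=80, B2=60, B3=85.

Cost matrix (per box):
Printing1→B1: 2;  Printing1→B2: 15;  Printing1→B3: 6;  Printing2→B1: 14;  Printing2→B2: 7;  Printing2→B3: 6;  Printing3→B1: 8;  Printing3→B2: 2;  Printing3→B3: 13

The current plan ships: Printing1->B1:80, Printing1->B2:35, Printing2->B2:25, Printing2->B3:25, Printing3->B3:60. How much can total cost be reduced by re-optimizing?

Current plan cost = 80·2 + 35·15 + 25·7 + 25·6 + 60·13 = 1790.
Optimal plan:
  Printing1 to B1: 80 boxes
  Printing1 to B3: 35 boxes
  Printing2 to B3: 50 boxes
  Printing3 to B2: 60 boxes
Optimal cost = 790.
Saving = 1790 − 790 = 1000.

1000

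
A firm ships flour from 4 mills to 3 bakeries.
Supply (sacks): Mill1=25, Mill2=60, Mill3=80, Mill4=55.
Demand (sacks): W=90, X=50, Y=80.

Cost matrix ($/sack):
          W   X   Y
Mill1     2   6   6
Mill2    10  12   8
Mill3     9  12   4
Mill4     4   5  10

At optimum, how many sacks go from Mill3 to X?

0

The minimum-cost plan:
  Mill1->W: 25 × $2 = $50
  Mill2->W: 60 × $10 = $600
  Mill3->Y: 80 × $4 = $320
  Mill4->W: 5 × $4 = $20
  Mill4->X: 50 × $5 = $250
Total cost = $1240.
The route Mill3→X is not used.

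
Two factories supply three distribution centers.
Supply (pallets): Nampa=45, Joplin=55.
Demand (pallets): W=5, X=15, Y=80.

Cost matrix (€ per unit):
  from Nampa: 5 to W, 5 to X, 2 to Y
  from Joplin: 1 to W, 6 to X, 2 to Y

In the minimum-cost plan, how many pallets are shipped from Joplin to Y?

50

Solving gives:
  Nampa->X: 15 × €5 = €75
  Nampa->Y: 30 × €2 = €60
  Joplin->W: 5 × €1 = €5
  Joplin->Y: 50 × €2 = €100
Total cost = €240.
So Joplin→Y carries 50 pallets.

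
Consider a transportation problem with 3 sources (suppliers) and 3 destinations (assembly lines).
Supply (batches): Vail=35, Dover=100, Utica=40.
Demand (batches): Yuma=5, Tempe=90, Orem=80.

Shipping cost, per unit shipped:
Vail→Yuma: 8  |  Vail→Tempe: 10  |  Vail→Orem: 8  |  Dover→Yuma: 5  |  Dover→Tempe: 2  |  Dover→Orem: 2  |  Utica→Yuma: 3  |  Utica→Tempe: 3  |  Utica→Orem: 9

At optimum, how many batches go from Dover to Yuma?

Optimal shipments:
  Vail–Orem: 35 × 8 = 280
  Dover–Tempe: 55 × 2 = 110
  Dover–Orem: 45 × 2 = 90
  Utica–Yuma: 5 × 3 = 15
  Utica–Tempe: 35 × 3 = 105
Total cost = 600.
The route Dover→Yuma is not used.

0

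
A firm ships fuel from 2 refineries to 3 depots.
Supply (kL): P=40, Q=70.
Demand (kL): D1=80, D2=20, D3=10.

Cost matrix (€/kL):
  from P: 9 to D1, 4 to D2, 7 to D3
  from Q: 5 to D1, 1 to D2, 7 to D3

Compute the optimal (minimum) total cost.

An optimal shipping plan:
  P to D1: 10 × €9 = €90
  P to D2: 20 × €4 = €80
  P to D3: 10 × €7 = €70
  Q to D1: 70 × €5 = €350
Total = 90 + 80 + 70 + 350 = €590.

590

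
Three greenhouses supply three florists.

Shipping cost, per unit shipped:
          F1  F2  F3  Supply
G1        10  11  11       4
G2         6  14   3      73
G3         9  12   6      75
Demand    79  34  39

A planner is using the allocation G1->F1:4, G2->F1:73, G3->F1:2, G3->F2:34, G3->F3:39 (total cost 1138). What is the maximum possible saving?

Current plan cost = 4·10 + 73·6 + 2·9 + 34·12 + 39·6 = 1138.
Optimal plan:
  G1 to F2: 4 × 11 = 44
  G2 to F1: 34 × 6 = 204
  G2 to F3: 39 × 3 = 117
  G3 to F1: 45 × 9 = 405
  G3 to F2: 30 × 12 = 360
Optimal cost = 1130.
Saving = 1138 − 1130 = 8.

8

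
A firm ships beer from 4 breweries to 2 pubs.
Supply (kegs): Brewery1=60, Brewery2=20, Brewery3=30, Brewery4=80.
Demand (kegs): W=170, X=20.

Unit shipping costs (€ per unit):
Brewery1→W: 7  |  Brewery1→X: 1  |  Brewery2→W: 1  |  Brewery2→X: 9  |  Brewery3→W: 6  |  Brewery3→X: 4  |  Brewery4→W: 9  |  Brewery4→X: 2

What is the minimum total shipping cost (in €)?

1200

An optimal shipping plan:
  Brewery1->W: 60 × €7 = €420
  Brewery2->W: 20 × €1 = €20
  Brewery3->W: 30 × €6 = €180
  Brewery4->W: 60 × €9 = €540
  Brewery4->X: 20 × €2 = €40
Total = 420 + 20 + 180 + 540 + 40 = €1200.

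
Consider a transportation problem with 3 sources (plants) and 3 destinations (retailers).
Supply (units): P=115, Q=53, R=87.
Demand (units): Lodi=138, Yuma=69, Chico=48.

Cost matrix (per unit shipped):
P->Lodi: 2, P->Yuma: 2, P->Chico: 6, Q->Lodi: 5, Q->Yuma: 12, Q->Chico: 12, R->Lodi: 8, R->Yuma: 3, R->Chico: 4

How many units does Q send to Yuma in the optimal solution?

Optimal shipments:
  P→Lodi: 85 × 2 = 170
  P→Yuma: 30 × 2 = 60
  Q→Lodi: 53 × 5 = 265
  R→Yuma: 39 × 3 = 117
  R→Chico: 48 × 4 = 192
Total cost = 804.
The route Q→Yuma is not used.

0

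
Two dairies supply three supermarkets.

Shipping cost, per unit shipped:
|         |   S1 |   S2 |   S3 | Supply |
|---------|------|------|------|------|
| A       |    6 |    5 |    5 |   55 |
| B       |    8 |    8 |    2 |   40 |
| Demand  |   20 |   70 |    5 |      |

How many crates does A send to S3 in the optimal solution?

Optimal shipments:
  A to S2: 55 crates
  B to S1: 20 crates
  B to S2: 15 crates
  B to S3: 5 crates
Total cost = 565.
The route A→S3 is not used.

0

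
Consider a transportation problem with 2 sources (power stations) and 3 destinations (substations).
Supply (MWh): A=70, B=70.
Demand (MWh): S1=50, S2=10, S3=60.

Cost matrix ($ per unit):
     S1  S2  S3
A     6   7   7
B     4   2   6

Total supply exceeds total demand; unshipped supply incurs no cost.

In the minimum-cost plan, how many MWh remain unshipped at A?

20

An optimal plan:
  A→S3: 50 × $7 = $350
  B→S1: 50 × $4 = $200
  B→S2: 10 × $2 = $20
  B→S3: 10 × $6 = $60
Total cost = $630.
A ships 50 of its 70, leaving 20.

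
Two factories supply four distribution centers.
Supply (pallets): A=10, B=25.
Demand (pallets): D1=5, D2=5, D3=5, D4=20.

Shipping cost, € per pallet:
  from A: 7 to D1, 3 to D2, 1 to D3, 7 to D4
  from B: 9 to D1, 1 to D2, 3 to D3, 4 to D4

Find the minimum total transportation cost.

A cheapest plan:
  A to D1: 5 × €7 = €35
  A to D3: 5 × €1 = €5
  B to D2: 5 × €1 = €5
  B to D4: 20 × €4 = €80
Total = 35 + 5 + 5 + 80 = €125.
(Supply check: A ships 10; B ships 25.)

125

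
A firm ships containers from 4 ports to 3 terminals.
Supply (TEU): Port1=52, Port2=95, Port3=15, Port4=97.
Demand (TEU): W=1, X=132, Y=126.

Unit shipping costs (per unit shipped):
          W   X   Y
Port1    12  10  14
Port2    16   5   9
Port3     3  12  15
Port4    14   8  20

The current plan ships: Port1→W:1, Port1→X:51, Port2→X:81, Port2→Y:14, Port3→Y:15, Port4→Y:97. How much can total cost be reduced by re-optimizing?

786

Current plan cost = 1·12 + 51·10 + 81·5 + 14·9 + 15·15 + 97·20 = 3218.
Optimal plan:
  Port1→X: 35 × 10 = 350
  Port1→Y: 17 × 14 = 238
  Port2→Y: 95 × 9 = 855
  Port3→W: 1 × 3 = 3
  Port3→Y: 14 × 15 = 210
  Port4→X: 97 × 8 = 776
Optimal cost = 2432.
Saving = 3218 − 2432 = 786.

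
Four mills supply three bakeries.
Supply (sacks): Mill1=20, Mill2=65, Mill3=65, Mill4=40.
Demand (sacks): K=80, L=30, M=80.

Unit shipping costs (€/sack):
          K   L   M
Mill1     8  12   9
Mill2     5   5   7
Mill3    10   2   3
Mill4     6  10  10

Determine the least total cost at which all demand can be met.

Optimal allocation:
  Mill1 to M: 20 sacks
  Mill2 to K: 40 sacks
  Mill2 to L: 25 sacks
  Mill3 to L: 5 sacks
  Mill3 to M: 60 sacks
  Mill4 to K: 40 sacks
Total cost = €935.

935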